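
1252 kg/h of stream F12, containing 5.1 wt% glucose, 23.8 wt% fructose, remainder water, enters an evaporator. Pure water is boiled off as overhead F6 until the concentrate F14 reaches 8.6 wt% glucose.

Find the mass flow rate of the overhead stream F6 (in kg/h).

509.5 kg/h

glucose is conserved: 1252×0.051 = 63.852 kg/h all reports to the concentrate.
Concentrate = 63.852/(target fraction) = 742.47 kg/h.
Overhead = 1252 − 742.47 = 509.53 kg/h.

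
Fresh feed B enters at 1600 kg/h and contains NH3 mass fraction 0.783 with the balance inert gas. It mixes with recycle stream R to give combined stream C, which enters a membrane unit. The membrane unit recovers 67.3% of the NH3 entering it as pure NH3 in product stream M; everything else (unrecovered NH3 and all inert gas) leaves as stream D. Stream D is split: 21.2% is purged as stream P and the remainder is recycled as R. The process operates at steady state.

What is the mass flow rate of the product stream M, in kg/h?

1136 kg/h

NH3 in C: m_A = 1600×0.783 + (1−0.212)·(1−0.673)·m_A, so m_A = 1252.8/0.7423 = 1687.7 kg/h.
Product M = 0.673×1687.7 = 1135.8 kg/h.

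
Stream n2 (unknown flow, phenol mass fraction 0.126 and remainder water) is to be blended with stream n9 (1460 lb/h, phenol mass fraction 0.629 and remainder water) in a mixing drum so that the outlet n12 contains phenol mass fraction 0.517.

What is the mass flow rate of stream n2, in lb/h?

418.2 lb/h

Let n2 be the unknown flow. Total out = 1460 + n2.
phenol balance: 918.34 + 0.126·n2 = 0.517·(1460 + n2)
(0.126 − 0.517)·n2 = 0.517×1460 − 918.34 = -163.52
n2 = -163.52 / -0.391 = 418.21 lb/h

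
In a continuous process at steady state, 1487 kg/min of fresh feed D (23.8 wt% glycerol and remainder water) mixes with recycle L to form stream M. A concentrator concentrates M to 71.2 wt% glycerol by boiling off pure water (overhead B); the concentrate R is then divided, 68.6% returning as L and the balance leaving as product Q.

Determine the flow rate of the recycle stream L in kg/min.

Overall glycerol balance (none leaves overhead): glycerol in fresh feed = glycerol in product, i.e. 1487×0.238 = (1−0.686)·R·0.712.
R = 353.91/(0.712×0.314) = 1583 kg/min.
Recycle L = 0.686×1583 = 1085.9 kg/min.

1086 kg/min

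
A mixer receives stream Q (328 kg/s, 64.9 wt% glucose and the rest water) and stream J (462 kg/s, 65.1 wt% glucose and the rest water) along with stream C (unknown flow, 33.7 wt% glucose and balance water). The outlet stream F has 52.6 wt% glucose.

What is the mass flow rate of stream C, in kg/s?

519 kg/s

Let C be the unknown flow. Total out = 790 + C.
glucose balance: 513.63 + 0.337·C = 0.526·(790 + C)
(0.337 − 0.526)·C = 0.526×790 − 513.63 = -98.094
C = -98.094 / -0.189 = 519.02 kg/s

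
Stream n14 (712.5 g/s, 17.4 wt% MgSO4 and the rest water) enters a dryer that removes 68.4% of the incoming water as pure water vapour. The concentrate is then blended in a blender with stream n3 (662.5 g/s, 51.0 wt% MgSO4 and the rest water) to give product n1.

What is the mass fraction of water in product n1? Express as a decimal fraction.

0.525

Vapour removed = 0.684×0.826×712.5 = 402.55 g/s; concentrate = 309.95 g/s.
water reaching the mixer = 185.97 (from concentrate) + 662.5×0.490 = 510.6 g/s.
Product flow = 309.95 + 662.5 = 972.45 g/s; water fraction = 0.525.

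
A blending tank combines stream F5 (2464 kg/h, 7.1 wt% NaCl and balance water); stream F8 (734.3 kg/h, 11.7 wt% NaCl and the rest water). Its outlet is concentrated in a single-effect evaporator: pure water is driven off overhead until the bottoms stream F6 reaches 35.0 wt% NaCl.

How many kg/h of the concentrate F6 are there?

745.3 kg/h

NaCl entering = 2464×0.071 + 734.3×0.117 = 260.86 kg/h.
All NaCl reports to F6, so F6 = 260.86/0.350 = 745.31 kg/h.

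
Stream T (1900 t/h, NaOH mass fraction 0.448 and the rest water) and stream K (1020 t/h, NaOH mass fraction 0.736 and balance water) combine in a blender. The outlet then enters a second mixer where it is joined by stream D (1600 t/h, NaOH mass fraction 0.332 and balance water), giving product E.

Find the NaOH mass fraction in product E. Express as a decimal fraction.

Overall, product flow = 4520 t/h.
NaOH in = 1900×0.448 + 1020×0.736 + 1600×0.332 = 2133.1 t/h.
NaOH fraction in E = 0.472.

0.472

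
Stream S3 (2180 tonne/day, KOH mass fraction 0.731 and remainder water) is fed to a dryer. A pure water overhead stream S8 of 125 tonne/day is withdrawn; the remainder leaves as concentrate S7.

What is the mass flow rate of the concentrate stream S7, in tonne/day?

Concentrate = 2180 − 125 = 2055 tonne/day.

2055 tonne/day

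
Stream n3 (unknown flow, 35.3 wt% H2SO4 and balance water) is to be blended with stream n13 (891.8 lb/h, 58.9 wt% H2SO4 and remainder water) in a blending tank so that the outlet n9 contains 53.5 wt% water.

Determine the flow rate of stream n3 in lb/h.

987.4 lb/h

Let n3 be the unknown flow. Total out = 891.8 + n3.
water balance: 366.53 + 0.647·n3 = 0.535·(891.8 + n3)
(0.647 − 0.535)·n3 = 0.535×891.8 − 366.53 = 110.58
n3 = 110.58 / 0.112 = 987.35 lb/h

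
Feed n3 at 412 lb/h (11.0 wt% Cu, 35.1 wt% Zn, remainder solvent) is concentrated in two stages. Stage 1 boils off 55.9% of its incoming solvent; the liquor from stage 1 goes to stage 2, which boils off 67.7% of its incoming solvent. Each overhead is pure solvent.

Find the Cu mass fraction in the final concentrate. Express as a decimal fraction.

solvent in feed = 412×0.539 = 222.07 lb/h.
After stage 1: solvent left = (1−0.559)×222.07 = 97.932; stream total = 287.86 lb/h.
After stage 2: solvent left = (1−0.677)×97.932 = 31.632; final concentrate = 221.56 lb/h.
Cu fraction = 45.32/221.56 = 0.205.

0.205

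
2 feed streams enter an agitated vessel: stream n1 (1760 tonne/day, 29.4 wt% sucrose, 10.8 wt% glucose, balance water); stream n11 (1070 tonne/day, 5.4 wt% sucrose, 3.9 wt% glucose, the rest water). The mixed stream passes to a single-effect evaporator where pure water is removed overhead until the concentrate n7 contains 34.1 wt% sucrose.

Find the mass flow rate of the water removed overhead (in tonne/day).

sucrose entering = 1760×0.294 + 1070×0.054 = 575.22 tonne/day.
All sucrose reports to n7, so n7 = 575.22/0.341 = 1686.9 tonne/day.
Total feed = 2830 tonne/day; overhead = 2830 − 1686.9 = 1143.1 tonne/day.

1143 tonne/day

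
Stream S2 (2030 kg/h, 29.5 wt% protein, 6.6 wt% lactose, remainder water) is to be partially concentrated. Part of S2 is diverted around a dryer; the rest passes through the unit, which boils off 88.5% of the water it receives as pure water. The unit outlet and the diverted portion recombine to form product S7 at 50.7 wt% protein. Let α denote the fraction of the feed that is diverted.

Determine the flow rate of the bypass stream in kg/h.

529 kg/h

All 2030×0.295 = 598.85 kg/h of protein reaches S7, so S7 = 598.85/0.507 = 1181.2 kg/h and vapour = 848.84 kg/h.
The evaporator receives (1−α)·2030 of feed at 0.639 water and removes 0.885 of that water:
0.885×0.639×(1−α)×2030 = 848.84
(1−α) = 848.84/1148 = 0.7394;  α = 0.2606.
Bypass flow = 0.2606×2030 = 529 kg/h.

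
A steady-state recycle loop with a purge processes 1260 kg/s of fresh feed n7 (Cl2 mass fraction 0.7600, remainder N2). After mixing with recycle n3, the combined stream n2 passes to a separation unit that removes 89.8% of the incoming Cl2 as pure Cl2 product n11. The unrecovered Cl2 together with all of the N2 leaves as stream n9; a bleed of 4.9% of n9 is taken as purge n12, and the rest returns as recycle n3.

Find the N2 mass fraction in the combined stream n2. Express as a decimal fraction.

0.8534

N2 enters only via n7 and leaves only via the purge: 1260×0.240 = 0.049×(N2 in n9), and the separation unit passes all N2, so N2 in n2 = N2 in n9 = 6171.4 kg/s.
Cl2 in n2: m_A = 1260×0.760 + (1−0.049)·(1−0.898)·m_A, so m_A = 957.6/0.9030 = 1060.5 kg/s.
n2 = 1060.5 + 6171.4 = 7231.9 kg/s.
N2 fraction in n2 = 6171.4/7231.9 = 0.8534.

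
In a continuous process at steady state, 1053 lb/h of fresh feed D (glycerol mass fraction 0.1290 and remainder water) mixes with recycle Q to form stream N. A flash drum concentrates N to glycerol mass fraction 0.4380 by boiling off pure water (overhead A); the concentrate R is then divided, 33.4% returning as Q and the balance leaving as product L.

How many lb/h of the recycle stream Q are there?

155.5 lb/h

Overall glycerol balance (none leaves overhead): glycerol in fresh feed = glycerol in product, i.e. 1053×0.129 = (1−0.334)·R·0.438.
R = 135.84/(0.438×0.666) = 465.66 lb/h.
Recycle Q = 0.334×465.66 = 155.53 lb/h.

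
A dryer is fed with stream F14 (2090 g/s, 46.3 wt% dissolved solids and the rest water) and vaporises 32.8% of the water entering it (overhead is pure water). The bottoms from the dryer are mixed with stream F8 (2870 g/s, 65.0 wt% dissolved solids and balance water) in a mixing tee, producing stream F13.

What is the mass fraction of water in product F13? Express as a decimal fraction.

0.3830

Vapour removed = 0.328×0.537×2090 = 368.12 g/s; concentrate = 1721.9 g/s.
water reaching the mixer = 754.21 (from concentrate) + 2870×0.350 = 1758.7 g/s.
Product flow = 1721.9 + 2870 = 4591.9 g/s; water fraction = 0.3830.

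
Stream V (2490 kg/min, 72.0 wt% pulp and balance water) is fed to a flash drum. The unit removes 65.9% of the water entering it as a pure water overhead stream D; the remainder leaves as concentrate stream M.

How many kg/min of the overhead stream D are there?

459.5 kg/min

water entering = 2490×0.280 = 697.2 kg/min; overhead removed = 0.659×697.2 = 459.45 kg/min.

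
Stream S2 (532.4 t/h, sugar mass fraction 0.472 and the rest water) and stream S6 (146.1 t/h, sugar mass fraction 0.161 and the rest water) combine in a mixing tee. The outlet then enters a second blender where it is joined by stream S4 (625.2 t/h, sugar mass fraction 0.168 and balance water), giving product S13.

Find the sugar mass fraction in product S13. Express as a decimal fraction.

Overall, product flow = 1303.7 t/h.
sugar in = 532.4×0.472 + 146.1×0.161 + 625.2×0.168 = 379.85 t/h.
sugar fraction in S13 = 0.291.

0.291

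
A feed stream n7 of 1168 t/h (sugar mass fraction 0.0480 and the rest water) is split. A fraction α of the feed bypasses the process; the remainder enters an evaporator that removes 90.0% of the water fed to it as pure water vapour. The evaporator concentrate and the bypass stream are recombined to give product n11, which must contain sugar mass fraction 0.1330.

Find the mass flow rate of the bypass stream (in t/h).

All 1168×0.048 = 56.064 t/h of sugar reaches n11, so n11 = 56.064/0.133 = 421.53 t/h and vapour = 746.47 t/h.
The evaporator receives (1−α)·1168 of feed at 0.952 water and removes 0.900 of that water:
0.900×0.952×(1−α)×1168 = 746.47
(1−α) = 746.47/1000.7 = 0.7459;  α = 0.2541.
Bypass flow = 0.2541×1168 = 296.77 t/h.

296.8 t/h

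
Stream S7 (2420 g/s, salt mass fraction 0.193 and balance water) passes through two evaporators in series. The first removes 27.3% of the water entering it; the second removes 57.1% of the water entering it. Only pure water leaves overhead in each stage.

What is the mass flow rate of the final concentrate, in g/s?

water in feed = 2420×0.807 = 1952.9 g/s.
After stage 1: water left = (1−0.273)×1952.9 = 1419.8; stream total = 1886.8 g/s.
After stage 2: water left = (1−0.571)×1419.8 = 609.09; final concentrate = 1076.1 g/s.

1076 g/s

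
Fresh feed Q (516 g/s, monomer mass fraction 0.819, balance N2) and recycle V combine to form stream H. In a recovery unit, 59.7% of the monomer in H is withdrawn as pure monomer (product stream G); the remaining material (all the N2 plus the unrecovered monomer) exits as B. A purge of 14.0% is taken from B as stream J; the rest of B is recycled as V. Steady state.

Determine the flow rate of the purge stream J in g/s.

N2 enters only via Q and leaves only via the purge: 516×0.181 = 0.140×(N2 in B), and the recovery unit passes all N2, so N2 in H = N2 in B = 667.11 g/s.
monomer in H: m_A = 516×0.819 + (1−0.140)·(1−0.597)·m_A, so m_A = 422.6/0.6534 = 646.76 g/s.
B = (1−0.597)×646.76 + 667.11 = 927.76 g/s.
Purge J = 0.140×927.76 = 129.89 g/s.

129.9 g/s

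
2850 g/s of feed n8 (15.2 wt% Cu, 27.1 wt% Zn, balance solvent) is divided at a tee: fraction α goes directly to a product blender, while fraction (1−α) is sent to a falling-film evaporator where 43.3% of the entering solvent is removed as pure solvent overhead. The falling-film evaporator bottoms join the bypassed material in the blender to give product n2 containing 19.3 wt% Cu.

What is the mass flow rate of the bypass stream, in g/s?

426.7 g/s

All 2850×0.152 = 433.2 g/s of Cu reaches n2, so n2 = 433.2/0.193 = 2244.6 g/s and vapour = 605.44 g/s.
The evaporator receives (1−α)·2850 of feed at 0.577 solvent and removes 0.433 of that solvent:
0.433×0.577×(1−α)×2850 = 605.44
(1−α) = 605.44/712.05 = 0.8503;  α = 0.1497.
Bypass flow = 0.1497×2850 = 426.7 g/s.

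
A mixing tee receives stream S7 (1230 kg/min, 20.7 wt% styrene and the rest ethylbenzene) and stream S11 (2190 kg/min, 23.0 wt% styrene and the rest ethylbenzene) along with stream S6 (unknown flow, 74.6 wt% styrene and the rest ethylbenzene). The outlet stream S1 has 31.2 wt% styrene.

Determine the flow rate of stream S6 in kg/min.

711.4 kg/min

Let S6 be the unknown flow. Total out = 3420 + S6.
styrene balance: 758.31 + 0.746·S6 = 0.312·(3420 + S6)
(0.746 − 0.312)·S6 = 0.312×3420 − 758.31 = 308.73
S6 = 308.73 / 0.434 = 711.36 kg/min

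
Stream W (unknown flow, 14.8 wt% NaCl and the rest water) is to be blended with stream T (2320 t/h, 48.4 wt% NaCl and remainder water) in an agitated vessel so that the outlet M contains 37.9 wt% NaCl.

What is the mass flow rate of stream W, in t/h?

1055 t/h

Let W be the unknown flow. Total out = 2320 + W.
NaCl balance: 1122.9 + 0.148·W = 0.379·(2320 + W)
(0.148 − 0.379)·W = 0.379×2320 − 1122.9 = -243.6
W = -243.6 / -0.231 = 1054.5 t/h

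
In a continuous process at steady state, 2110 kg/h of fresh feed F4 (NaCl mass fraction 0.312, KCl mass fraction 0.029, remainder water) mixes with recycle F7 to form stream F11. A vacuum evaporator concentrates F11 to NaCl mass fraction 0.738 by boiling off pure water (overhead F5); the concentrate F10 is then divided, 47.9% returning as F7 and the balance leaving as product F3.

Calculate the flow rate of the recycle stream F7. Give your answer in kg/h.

Overall NaCl balance (none leaves overhead): NaCl in fresh feed = NaCl in product, i.e. 2110×0.312 = (1−0.479)·F10·0.738.
F10 = 658.32/(0.738×0.521) = 1712.2 kg/h.
Recycle F7 = 0.479×1712.2 = 820.12 kg/h.

820.1 kg/h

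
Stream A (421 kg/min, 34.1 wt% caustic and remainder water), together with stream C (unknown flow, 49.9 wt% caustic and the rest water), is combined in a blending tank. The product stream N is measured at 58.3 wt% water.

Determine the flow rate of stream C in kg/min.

Let C be the unknown flow. Total out = 421 + C.
water balance: 277.44 + 0.501·C = 0.583·(421 + C)
(0.501 − 0.583)·C = 0.583×421 − 277.44 = -31.996
C = -31.996 / -0.082 = 390.2 kg/min

390.2 kg/min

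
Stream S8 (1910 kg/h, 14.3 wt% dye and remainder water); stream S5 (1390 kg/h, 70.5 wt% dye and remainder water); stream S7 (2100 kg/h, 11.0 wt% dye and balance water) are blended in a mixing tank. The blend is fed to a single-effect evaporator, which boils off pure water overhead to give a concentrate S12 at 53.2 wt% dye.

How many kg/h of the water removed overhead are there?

dye entering = 1910×0.143 + 1390×0.705 + 2100×0.110 = 1484.1 kg/h.
All dye reports to S12, so S12 = 1484.1/0.532 = 2789.6 kg/h.
Total feed = 5400 kg/h; overhead = 5400 − 2789.6 = 2610.4 kg/h.

2610 kg/h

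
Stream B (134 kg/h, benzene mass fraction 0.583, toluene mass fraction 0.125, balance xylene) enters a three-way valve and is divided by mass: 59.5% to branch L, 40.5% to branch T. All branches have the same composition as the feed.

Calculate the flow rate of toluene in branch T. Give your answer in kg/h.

Branch T total = 0.405×134 = 54.27 kg/h.
toluene in T = 0.125×54.27 = 6.7838 kg/h.

6.784 kg/h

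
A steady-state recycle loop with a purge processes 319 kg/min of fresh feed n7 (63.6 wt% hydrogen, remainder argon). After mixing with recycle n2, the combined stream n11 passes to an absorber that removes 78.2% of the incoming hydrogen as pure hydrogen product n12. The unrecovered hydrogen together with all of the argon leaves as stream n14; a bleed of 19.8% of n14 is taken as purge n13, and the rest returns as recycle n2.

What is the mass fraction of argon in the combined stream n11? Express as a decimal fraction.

argon enters only via n7 and leaves only via the purge: 319×0.364 = 0.198×(argon in n14), and the absorber passes all argon, so argon in n11 = argon in n14 = 586.44 kg/min.
hydrogen in n11: m_A = 319×0.636 + (1−0.198)·(1−0.782)·m_A, so m_A = 202.88/0.8252 = 245.87 kg/min.
n11 = 245.87 + 586.44 = 832.32 kg/min.
argon fraction in n11 = 586.44/832.32 = 0.705.

0.705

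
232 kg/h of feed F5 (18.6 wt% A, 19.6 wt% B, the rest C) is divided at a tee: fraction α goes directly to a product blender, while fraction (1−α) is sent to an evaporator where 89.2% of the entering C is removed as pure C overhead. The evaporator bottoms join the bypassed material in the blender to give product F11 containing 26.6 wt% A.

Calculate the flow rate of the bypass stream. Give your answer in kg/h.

105.4 kg/h

All 232×0.186 = 43.152 kg/h of A reaches F11, so F11 = 43.152/0.266 = 162.23 kg/h and vapour = 69.774 kg/h.
The evaporator receives (1−α)·232 of feed at 0.618 C and removes 0.892 of that C:
0.892×0.618×(1−α)×232 = 69.774
(1−α) = 69.774/127.89 = 0.5456;  α = 0.4544.
Bypass flow = 0.4544×232 = 105.43 kg/h.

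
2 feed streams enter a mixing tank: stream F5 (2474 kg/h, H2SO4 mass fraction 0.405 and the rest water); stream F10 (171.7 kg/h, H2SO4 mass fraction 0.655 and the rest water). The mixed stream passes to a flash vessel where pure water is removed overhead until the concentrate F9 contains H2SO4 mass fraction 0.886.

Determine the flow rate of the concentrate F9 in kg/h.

1258 kg/h

H2SO4 entering = 2474×0.405 + 171.7×0.655 = 1114.4 kg/h.
All H2SO4 reports to F9, so F9 = 1114.4/0.886 = 1257.8 kg/h.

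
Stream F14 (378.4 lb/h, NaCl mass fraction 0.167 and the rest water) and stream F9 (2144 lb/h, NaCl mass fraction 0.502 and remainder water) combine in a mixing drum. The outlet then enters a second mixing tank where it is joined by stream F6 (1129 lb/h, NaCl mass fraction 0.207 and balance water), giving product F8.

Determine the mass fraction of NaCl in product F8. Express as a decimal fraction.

0.376

Overall, product flow = 3651.4 lb/h.
NaCl in = 378.4×0.167 + 2144×0.502 + 1129×0.207 = 1373.2 lb/h.
NaCl fraction in F8 = 0.376.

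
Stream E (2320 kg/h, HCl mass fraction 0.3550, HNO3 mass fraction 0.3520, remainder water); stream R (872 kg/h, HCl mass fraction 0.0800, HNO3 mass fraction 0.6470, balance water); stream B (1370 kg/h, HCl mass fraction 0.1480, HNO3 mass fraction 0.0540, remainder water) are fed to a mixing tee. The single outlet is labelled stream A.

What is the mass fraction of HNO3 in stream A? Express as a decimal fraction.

0.3189

Total flow out = 2320 + 872 + 1370 = 4562 kg/h.
HNO3 in = 2320×0.352 + 872×0.647 + 1370×0.054 = 1454.8 kg/h.
HNO3 mass fraction in A = 1454.8/4562 = 0.3189.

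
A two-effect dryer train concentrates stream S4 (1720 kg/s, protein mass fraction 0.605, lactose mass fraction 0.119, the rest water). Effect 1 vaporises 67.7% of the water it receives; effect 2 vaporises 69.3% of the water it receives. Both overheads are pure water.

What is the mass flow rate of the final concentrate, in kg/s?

1292 kg/s

water in feed = 1720×0.276 = 474.72 kg/s.
After stage 1: water left = (1−0.677)×474.72 = 153.33; stream total = 1398.6 kg/s.
After stage 2: water left = (1−0.693)×153.33 = 47.074; final concentrate = 1292.4 kg/s.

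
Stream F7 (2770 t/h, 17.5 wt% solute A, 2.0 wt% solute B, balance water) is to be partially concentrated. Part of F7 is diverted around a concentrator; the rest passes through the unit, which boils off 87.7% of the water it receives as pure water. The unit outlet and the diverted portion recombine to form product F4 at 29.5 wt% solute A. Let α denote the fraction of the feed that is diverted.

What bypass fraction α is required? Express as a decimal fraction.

0.424

All 2770×0.175 = 484.75 t/h of solute A reaches F4, so F4 = 484.75/0.295 = 1643.2 t/h and vapour = 1126.8 t/h.
The evaporator receives (1−α)·2770 of feed at 0.805 water and removes 0.877 of that water:
0.877×0.805×(1−α)×2770 = 1126.8
(1−α) = 1126.8/1955.6 = 0.5762;  α = 0.4238.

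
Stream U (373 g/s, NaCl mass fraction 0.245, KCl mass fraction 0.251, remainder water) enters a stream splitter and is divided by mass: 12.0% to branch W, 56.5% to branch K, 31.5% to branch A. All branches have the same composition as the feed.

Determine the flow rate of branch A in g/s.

Branch A flow = 0.315×373 = 117.5 g/s.

117.5 g/s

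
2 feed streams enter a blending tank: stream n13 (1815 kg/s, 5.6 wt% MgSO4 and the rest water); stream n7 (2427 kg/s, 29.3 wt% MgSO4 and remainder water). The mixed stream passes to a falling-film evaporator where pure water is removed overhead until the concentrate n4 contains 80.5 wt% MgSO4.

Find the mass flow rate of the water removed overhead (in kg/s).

3232 kg/s

MgSO4 entering = 1815×0.056 + 2427×0.293 = 812.75 kg/s.
All MgSO4 reports to n4, so n4 = 812.75/0.805 = 1009.6 kg/s.
Total feed = 4242 kg/s; overhead = 4242 − 1009.6 = 3232.4 kg/s.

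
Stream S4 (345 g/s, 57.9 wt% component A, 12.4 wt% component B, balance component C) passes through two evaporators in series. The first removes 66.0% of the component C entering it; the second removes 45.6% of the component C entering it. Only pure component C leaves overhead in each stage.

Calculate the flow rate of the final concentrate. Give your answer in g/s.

component C in feed = 345×0.297 = 102.46 g/s.
After stage 1: component C left = (1−0.660)×102.46 = 34.838; stream total = 277.37 g/s.
After stage 2: component C left = (1−0.456)×34.838 = 18.952; final concentrate = 261.49 g/s.

261.5 g/s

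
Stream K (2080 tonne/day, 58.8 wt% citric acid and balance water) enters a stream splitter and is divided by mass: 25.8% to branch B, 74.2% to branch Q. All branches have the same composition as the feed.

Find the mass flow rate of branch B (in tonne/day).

536.6 tonne/day

Branch B flow = 0.258×2080 = 536.64 tonne/day.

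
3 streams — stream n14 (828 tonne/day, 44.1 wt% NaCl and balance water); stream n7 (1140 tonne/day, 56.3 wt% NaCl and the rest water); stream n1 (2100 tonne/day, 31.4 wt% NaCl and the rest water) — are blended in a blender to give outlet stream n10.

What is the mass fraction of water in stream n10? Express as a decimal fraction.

0.5904

Total flow out = 828 + 1140 + 2100 = 4068 tonne/day.
water in = 828×0.559 + 1140×0.437 + 2100×0.686 = 2401.6 tonne/day.
water mass fraction in n10 = 2401.6/4068 = 0.5904.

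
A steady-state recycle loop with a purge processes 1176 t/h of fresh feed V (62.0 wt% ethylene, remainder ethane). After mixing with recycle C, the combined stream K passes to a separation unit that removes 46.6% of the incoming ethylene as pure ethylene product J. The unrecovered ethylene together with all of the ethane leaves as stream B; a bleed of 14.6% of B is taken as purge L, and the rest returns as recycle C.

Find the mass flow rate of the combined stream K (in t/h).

ethane enters only via V and leaves only via the purge: 1176×0.380 = 0.146×(ethane in B), and the separation unit passes all ethane, so ethane in K = ethane in B = 3060.8 t/h.
ethylene in K: m_A = 1176×0.620 + (1−0.146)·(1−0.466)·m_A, so m_A = 729.12/0.5440 = 1340.4 t/h.
K = 1340.4 + 3060.8 = 4401.2 t/h.

4401 t/h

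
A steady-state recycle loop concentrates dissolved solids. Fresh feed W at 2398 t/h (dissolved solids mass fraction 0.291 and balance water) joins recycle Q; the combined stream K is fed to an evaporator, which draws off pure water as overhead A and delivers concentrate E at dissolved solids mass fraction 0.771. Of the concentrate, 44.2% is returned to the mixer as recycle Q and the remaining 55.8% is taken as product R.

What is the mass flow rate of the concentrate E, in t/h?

Overall dissolved solids balance (none leaves overhead): dissolved solids in fresh feed = dissolved solids in product, i.e. 2398×0.291 = (1−0.442)·E·0.771.
E = 697.82/(0.771×0.558) = 1622 t/h.

1622 t/h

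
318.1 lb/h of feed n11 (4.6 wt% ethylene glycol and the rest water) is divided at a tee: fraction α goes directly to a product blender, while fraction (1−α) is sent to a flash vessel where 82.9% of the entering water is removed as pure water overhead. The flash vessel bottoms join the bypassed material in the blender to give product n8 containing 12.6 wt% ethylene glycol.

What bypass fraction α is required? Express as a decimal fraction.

All 318.1×0.046 = 14.633 lb/h of ethylene glycol reaches n8, so n8 = 14.633/0.126 = 116.13 lb/h and vapour = 201.97 lb/h.
The evaporator receives (1−α)·318.1 of feed at 0.954 water and removes 0.829 of that water:
0.829×0.954×(1−α)×318.1 = 201.97
(1−α) = 201.97/251.57 = 0.8028;  α = 0.1972.

0.197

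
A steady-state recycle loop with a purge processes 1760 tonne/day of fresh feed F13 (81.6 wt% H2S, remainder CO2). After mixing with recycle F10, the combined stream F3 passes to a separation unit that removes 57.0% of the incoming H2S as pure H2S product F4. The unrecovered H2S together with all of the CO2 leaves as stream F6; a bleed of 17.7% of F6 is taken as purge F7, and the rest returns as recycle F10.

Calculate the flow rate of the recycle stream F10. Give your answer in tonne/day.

2292 tonne/day

CO2 enters only via F13 and leaves only via the purge: 1760×0.184 = 0.177×(CO2 in F6), and the separation unit passes all CO2, so CO2 in F3 = CO2 in F6 = 1829.6 tonne/day.
H2S in F3: m_A = 1760×0.816 + (1−0.177)·(1−0.570)·m_A, so m_A = 1436.2/0.6461 = 2222.8 tonne/day.
F6 = (1−0.570)×2222.8 + 1829.6 = 2785.4 tonne/day.
Recycle F10 = (1−0.177)×2785.4 = 2292.4 tonne/day.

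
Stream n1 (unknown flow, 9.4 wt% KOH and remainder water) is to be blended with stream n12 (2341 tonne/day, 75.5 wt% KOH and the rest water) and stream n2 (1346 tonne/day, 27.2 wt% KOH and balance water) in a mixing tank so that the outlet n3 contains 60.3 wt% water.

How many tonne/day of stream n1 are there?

2211 tonne/day

Let n1 be the unknown flow. Total out = 3687 + n1.
water balance: 1553.4 + 0.906·n1 = 0.603·(3687 + n1)
(0.906 − 0.603)·n1 = 0.603×3687 − 1553.4 = 669.83
n1 = 669.83 / 0.303 = 2210.7 tonne/day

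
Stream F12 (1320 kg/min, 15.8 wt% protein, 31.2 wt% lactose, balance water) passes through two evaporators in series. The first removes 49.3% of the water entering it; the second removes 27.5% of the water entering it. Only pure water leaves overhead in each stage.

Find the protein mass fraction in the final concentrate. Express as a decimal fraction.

water in feed = 1320×0.530 = 699.6 kg/min.
After stage 1: water left = (1−0.493)×699.6 = 354.7; stream total = 975.1 kg/min.
After stage 2: water left = (1−0.275)×354.7 = 257.16; final concentrate = 877.56 kg/min.
protein fraction = 208.56/877.56 = 0.238.

0.238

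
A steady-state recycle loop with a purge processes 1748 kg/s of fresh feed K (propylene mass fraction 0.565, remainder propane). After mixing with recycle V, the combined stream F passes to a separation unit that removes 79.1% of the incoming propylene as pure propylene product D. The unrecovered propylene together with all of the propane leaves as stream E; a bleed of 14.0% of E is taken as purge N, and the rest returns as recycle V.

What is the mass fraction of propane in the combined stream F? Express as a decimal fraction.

propane enters only via K and leaves only via the purge: 1748×0.435 = 0.140×(propane in E), and the separation unit passes all propane, so propane in F = propane in E = 5431.3 kg/s.
propylene in F: m_A = 1748×0.565 + (1−0.140)·(1−0.791)·m_A, so m_A = 987.62/0.8203 = 1204 kg/s.
F = 1204 + 5431.3 = 6635.3 kg/s.
propane fraction in F = 5431.3/6635.3 = 0.819.

0.819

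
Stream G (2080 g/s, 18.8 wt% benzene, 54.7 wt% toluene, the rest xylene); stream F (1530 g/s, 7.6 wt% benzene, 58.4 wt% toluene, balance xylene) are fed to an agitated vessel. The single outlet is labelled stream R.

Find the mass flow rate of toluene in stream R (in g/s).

toluene out = toluene in = 2080×0.547 + 1530×0.584 = 2031.3 g/s.

2031 g/s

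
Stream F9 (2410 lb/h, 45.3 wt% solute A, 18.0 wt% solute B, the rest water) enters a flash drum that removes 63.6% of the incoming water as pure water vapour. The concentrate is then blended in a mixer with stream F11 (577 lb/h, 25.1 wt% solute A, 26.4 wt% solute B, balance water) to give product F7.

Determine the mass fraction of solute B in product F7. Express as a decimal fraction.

0.242

Vapour removed = 0.636×0.367×2410 = 562.52 lb/h; concentrate = 1847.5 lb/h.
solute B reaching the mixer = 433.8 (from concentrate) + 577×0.264 = 586.13 lb/h.
Product flow = 1847.5 + 577 = 2424.5 lb/h; solute B fraction = 0.242.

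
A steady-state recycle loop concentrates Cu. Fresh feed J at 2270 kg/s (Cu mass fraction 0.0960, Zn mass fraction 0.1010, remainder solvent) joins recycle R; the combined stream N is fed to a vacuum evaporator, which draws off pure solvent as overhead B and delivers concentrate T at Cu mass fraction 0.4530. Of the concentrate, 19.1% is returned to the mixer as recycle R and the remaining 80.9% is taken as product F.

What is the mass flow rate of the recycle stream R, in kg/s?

113.6 kg/s

Overall Cu balance (none leaves overhead): Cu in fresh feed = Cu in product, i.e. 2270×0.096 = (1−0.191)·T·0.453.
T = 217.92/(0.453×0.809) = 594.63 kg/s.
Recycle R = 0.191×594.63 = 113.58 kg/s.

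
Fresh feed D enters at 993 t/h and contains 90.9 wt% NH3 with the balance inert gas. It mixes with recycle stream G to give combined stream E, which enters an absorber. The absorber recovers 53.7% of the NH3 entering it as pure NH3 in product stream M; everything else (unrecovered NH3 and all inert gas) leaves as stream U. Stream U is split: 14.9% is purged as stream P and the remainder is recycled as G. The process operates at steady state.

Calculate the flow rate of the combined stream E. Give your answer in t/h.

inert gas enters only via D and leaves only via the purge: 993×0.091 = 0.149×(inert gas in U), and the absorber passes all inert gas, so inert gas in E = inert gas in U = 606.46 t/h.
NH3 in E: m_A = 993×0.909 + (1−0.149)·(1−0.537)·m_A, so m_A = 902.64/0.6060 = 1489.5 t/h.
E = 1489.5 + 606.46 = 2096 t/h.

2096 t/h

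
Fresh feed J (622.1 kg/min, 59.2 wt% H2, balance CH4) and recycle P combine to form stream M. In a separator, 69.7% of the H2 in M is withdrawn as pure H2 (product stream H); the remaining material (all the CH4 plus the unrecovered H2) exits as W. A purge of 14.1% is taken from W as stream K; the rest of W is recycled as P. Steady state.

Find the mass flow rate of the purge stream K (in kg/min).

275.1 kg/min

CH4 enters only via J and leaves only via the purge: 622.1×0.408 = 0.141×(CH4 in W), and the separator passes all CH4, so CH4 in M = CH4 in W = 1800.1 kg/min.
H2 in M: m_A = 622.1×0.592 + (1−0.141)·(1−0.697)·m_A, so m_A = 368.28/0.7397 = 497.87 kg/min.
W = (1−0.697)×497.87 + 1800.1 = 1951 kg/min.
Purge K = 0.141×1951 = 275.09 kg/min.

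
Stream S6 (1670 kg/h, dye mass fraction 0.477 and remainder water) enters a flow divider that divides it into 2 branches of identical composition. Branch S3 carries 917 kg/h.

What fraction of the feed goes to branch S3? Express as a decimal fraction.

Fraction to S3 = 917/1670 = 0.5491.

0.549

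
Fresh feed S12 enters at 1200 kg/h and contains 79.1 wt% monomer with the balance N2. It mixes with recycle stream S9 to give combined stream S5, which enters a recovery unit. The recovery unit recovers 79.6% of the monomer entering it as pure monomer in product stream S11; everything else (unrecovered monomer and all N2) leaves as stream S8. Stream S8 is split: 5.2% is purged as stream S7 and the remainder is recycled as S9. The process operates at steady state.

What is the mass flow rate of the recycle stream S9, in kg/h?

4800 kg/h

N2 enters only via S12 and leaves only via the purge: 1200×0.209 = 0.052×(N2 in S8), and the recovery unit passes all N2, so N2 in S5 = N2 in S8 = 4823.1 kg/h.
monomer in S5: m_A = 1200×0.791 + (1−0.052)·(1−0.796)·m_A, so m_A = 949.2/0.8066 = 1176.8 kg/h.
S8 = (1−0.796)×1176.8 + 4823.1 = 5063.1 kg/h.
Recycle S9 = (1−0.052)×5063.1 = 4799.9 kg/h.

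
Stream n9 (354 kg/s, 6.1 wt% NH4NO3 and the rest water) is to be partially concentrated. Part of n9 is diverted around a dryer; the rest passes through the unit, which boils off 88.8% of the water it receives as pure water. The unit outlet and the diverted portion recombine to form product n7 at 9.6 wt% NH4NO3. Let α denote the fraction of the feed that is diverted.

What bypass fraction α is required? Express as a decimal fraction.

0.563

All 354×0.061 = 21.594 kg/s of NH4NO3 reaches n7, so n7 = 21.594/0.096 = 224.94 kg/s and vapour = 129.06 kg/s.
The evaporator receives (1−α)·354 of feed at 0.939 water and removes 0.888 of that water:
0.888×0.939×(1−α)×354 = 129.06
(1−α) = 129.06/295.18 = 0.4372;  α = 0.5628.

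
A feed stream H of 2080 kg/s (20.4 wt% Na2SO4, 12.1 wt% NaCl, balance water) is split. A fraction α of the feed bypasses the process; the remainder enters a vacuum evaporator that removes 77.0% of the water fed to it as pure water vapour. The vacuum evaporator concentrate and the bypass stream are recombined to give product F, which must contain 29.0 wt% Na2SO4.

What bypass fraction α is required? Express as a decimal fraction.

All 2080×0.204 = 424.32 kg/s of Na2SO4 reaches F, so F = 424.32/0.290 = 1463.2 kg/s and vapour = 616.83 kg/s.
The evaporator receives (1−α)·2080 of feed at 0.675 water and removes 0.770 of that water:
0.770×0.675×(1−α)×2080 = 616.83
(1−α) = 616.83/1081.1 = 0.5706;  α = 0.4294.

0.429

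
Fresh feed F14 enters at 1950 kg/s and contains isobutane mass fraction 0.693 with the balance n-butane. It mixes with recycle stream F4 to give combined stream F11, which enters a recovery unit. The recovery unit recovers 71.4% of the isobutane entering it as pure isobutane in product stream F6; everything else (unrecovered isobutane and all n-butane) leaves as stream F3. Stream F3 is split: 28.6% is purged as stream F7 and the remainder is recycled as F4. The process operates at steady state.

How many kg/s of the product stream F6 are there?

1212 kg/s

isobutane in F11: m_A = 1950×0.693 + (1−0.286)·(1−0.714)·m_A, so m_A = 1351.3/0.7958 = 1698.1 kg/s.
Product F6 = 0.714×1698.1 = 1212.5 kg/s.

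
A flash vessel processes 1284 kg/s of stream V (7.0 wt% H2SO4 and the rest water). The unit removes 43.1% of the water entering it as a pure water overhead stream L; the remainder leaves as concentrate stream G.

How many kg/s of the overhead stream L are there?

water entering = 1284×0.930 = 1194.1 kg/s; overhead removed = 0.431×1194.1 = 514.67 kg/s.

514.7 kg/s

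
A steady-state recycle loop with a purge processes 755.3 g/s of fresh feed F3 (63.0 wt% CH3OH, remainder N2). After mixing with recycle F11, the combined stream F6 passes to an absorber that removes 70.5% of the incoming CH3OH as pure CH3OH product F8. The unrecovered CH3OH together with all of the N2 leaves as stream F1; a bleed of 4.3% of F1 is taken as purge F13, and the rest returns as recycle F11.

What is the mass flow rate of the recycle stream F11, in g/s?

6407 g/s

N2 enters only via F3 and leaves only via the purge: 755.3×0.370 = 0.043×(N2 in F1), and the absorber passes all N2, so N2 in F6 = N2 in F1 = 6499.1 g/s.
CH3OH in F6: m_A = 755.3×0.630 + (1−0.043)·(1−0.705)·m_A, so m_A = 475.84/0.7177 = 663.02 g/s.
F1 = (1−0.705)×663.02 + 6499.1 = 6694.7 g/s.
Recycle F11 = (1−0.043)×6694.7 = 6406.8 g/s.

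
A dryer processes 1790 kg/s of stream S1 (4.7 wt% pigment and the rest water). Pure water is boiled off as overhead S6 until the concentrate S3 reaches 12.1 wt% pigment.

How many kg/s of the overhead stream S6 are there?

pigment is conserved: 1790×0.047 = 84.13 kg/s all reports to the concentrate.
Concentrate = 84.13/(target fraction) = 695.29 kg/s.
Overhead = 1790 − 695.29 = 1094.7 kg/s.

1095 kg/s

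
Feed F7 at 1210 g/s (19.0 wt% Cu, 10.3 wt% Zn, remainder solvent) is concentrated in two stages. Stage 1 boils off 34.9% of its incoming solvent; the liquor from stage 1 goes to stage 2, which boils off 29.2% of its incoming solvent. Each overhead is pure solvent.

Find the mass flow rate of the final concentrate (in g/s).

748.8 g/s

solvent in feed = 1210×0.707 = 855.47 g/s.
After stage 1: solvent left = (1−0.349)×855.47 = 556.91; stream total = 911.44 g/s.
After stage 2: solvent left = (1−0.292)×556.91 = 394.29; final concentrate = 748.82 g/s.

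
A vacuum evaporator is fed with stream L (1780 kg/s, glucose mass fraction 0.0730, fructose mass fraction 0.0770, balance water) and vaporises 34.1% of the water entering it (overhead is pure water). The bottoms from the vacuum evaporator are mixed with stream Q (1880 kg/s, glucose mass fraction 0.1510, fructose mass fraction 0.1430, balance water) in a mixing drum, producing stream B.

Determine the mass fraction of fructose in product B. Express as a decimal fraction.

0.1291

Vapour removed = 0.341×0.850×1780 = 515.93 kg/s; concentrate = 1264.1 kg/s.
fructose reaching the mixer = 137.06 (from concentrate) + 1880×0.143 = 405.9 kg/s.
Product flow = 1264.1 + 1880 = 3144.1 kg/s; fructose fraction = 0.1291.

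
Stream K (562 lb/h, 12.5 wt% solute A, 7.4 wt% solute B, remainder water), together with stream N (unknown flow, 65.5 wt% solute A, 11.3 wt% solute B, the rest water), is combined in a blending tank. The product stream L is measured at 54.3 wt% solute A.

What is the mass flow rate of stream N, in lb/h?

2097 lb/h

Let N be the unknown flow. Total out = 562 + N.
solute A balance: 70.25 + 0.655·N = 0.543·(562 + N)
(0.655 − 0.543)·N = 0.543×562 − 70.25 = 234.92
N = 234.92 / 0.112 = 2097.5 lb/h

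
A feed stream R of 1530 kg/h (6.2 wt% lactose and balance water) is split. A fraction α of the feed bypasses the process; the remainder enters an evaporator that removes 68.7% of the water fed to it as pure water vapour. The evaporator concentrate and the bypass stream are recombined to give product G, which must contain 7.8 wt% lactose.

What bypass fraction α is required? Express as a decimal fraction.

All 1530×0.062 = 94.86 kg/h of lactose reaches G, so G = 94.86/0.078 = 1216.2 kg/h and vapour = 313.85 kg/h.
The evaporator receives (1−α)·1530 of feed at 0.938 water and removes 0.687 of that water:
0.687×0.938×(1−α)×1530 = 313.85
(1−α) = 313.85/985.94 = 0.3183;  α = 0.6817.

0.682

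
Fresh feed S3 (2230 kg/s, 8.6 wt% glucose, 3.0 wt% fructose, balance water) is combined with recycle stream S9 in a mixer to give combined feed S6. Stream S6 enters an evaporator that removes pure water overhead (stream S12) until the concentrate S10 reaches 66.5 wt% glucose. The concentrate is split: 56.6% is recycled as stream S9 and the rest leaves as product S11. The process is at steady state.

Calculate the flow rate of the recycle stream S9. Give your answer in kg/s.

Overall glucose balance (none leaves overhead): glucose in fresh feed = glucose in product, i.e. 2230×0.086 = (1−0.566)·S10·0.665.
S10 = 191.78/(0.665×0.434) = 664.5 kg/s.
Recycle S9 = 0.566×664.5 = 376.1 kg/s.

376.1 kg/s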